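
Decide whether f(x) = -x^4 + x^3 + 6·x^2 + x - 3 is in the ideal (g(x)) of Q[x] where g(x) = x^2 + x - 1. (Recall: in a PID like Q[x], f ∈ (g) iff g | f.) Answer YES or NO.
In Q[x] the ideal (g) consists of all multiples of g, so f ∈ (g) iff g | f, i.e. iff the remainder of f on division by g is 0. Divide f by g (g is monic, so eliminate the leading term of the running remainder at each step):
  leading term -x^4: subtract (-x^2)·g(x) = -x^4 - x^3 + x^2, leaving 2·x^3 + 5·x^2 + x - 3
  leading term 2·x^3: subtract (2·x)·g(x) = 2·x^3 + 2·x^2 - 2·x, leaving 3·x^2 + 3·x - 3
  leading term 3·x^2: subtract (3)·g(x) = 3·x^2 + 3·x - 3, leaving 0
The remainder is 0, so f(x) = g(x) · h(x) with h(x) = -x^2 + 2·x + 3. Hence g | f, i.e. f ∈ (g).

Final answer: YES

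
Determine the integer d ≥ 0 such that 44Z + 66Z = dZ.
In the PID Z, (a, b) is generated by gcd(a, b). Compute gcd(66, 44) with the extended Euclidean algorithm, tracking rows (r, s, t) with s·66 + t·44 = r:
  row A: (66, 1, 0)   [1·66 + 0·44 = 66]
  row B: (44, 0, 1)   [0·66 + 1·44 = 44]
  66 = 1·44 + 22   → row C = row A − 1·row B = (22, 1, −1)   [check: 1·66 − 1·44 = 22]
  44 = 2·22 + 0   → remainder 0, stop. gcd = 22 (last nonzero row C).
So gcd(44, 66) = 22, with Bézout identity 1·66 − 1·44 = 22. Containment (⊇): the Bézout identity exhibits 22 as an element of (44, 66), giving (22) ⊆ (44, 66). Containment (⊆): since 22 | 44 and 22 | 66 (44 = 22·2, 66 = 22·3), every Z-linear combination of 44 and 66 is divisible by 22, so (44, 66) ⊆ (22). Therefore (44, 66) = (22), d = 22.

Final answer: (44, 66) = (22); d = 22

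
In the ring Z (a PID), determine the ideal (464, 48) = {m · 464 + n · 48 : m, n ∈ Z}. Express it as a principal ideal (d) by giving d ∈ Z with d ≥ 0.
In the PID Z, (a, b) is generated by gcd(a, b). Compute gcd(464, 48) with the extended Euclidean algorithm, tracking rows (r, s, t) with s·464 + t·48 = r:
  row A: (464, 1, 0)   [1·464 + 0·48 = 464]
  row B: (48, 0, 1)   [0·464 + 1·48 = 48]
  464 = 9·48 + 32   → row C = row A − 9·row B = (32, 1, −9)   [check: 1·464 − 9·48 = 32]
  48 = 1·32 + 16   → row D = row B − 1·row C = (16, −1, 10)   [check: −1·464 + 10·48 = 16]
  32 = 2·16 + 0   → remainder 0, stop. gcd = 16 (last nonzero row D).
So gcd(464, 48) = 16, with Bézout identity −1·464 + 10·48 = 16. Containment (⊇): the Bézout identity exhibits 16 as an element of (464, 48), giving (16) ⊆ (464, 48). Containment (⊆): since 16 | 464 and 16 | 48 (464 = 16·29, 48 = 16·3), every Z-linear combination of 464 and 48 is divisible by 16, so (464, 48) ⊆ (16). Therefore (464, 48) = (16), d = 16.

Final answer: (464, 48) = (16); d = 16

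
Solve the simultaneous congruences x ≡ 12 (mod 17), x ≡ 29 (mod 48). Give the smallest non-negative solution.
The moduli 17, 48 are pairwise coprime, so by the CRT there is a unique solution mod 17·48 = 816.
Solve by successive substitution. Start with x ≡ 12 (mod 17).
  Combine with x ≡ 29 (mod 48): write x = 12 + 17·t and require 12 + 17·t ≡ 29 (mod 48), i.e. 17·t ≡ 29 − 12 ≡ 17 (mod 48). Since 17^(−1) ≡ 17 (mod 48), t ≡ 17·17 ≡ 1 (mod 48). So x ≡ 12 + 17·1 = 29 (mod 816).
Unique solution in [0, 816): x = 29.

Final answer: x ≡ 29 (mod 816); the representative in [0, 816) is 29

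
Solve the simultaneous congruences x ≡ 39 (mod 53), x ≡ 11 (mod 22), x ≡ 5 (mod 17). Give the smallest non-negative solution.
x ≡ 5445 (mod 19822); the representative in [0, 19822) is 5445

The moduli 53, 22, 17 are pairwise coprime, so by the CRT there is a unique solution mod 53·22·17 = 19822.
Solve by successive substitution. Start with x ≡ 39 (mod 53).
  Combine with x ≡ 11 (mod 22): write x = 39 + 53·t and require 39 + 53·t ≡ 11 (mod 22), i.e. 53·t ≡ 11 − 39 ≡ 16 (mod 22). Since 53^(−1) ≡ 5 (mod 22) (53 ≡ 9 (mod 22)), t ≡ 5·16 ≡ 14 (mod 22). So x ≡ 39 + 53·14 = 781 (mod 1166).
  Combine with x ≡ 5 (mod 17): write x = 781 + 1166·t and require 781 + 1166·t ≡ 5 (mod 17), i.e. 1166·t ≡ 5 − 781 ≡ 6 (mod 17). Since 1166^(−1) ≡ 12 (mod 17) (1166 ≡ 10 (mod 17)), t ≡ 12·6 ≡ 4 (mod 17). So x ≡ 781 + 1166·4 = 5445 (mod 19822).
Unique solution in [0, 19822): x = 5445.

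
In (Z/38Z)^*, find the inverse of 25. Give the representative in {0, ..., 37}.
Apply the extended Euclidean algorithm to (38, 25), tracking rows (r, s, t) with s·38 + t·25 = r. Each division r_prev = q·r_cur + r_new produces the new row as (previous row) − q·(current row):
  row A: (38, 1, 0)   [1·38 + 0·25 = 38]
  row B: (25, 0, 1)   [0·38 + 1·25 = 25]
  38 = 1·25 + 13   → row C = row A − 1·row B = (13, 1, −1)   [check: 1·38 − 1·25 = 13]
  25 = 1·13 + 12   → row D = row B − 1·row C = (12, −1, 2)   [check: −1·38 + 2·25 = 12]
  13 = 1·12 + 1   → row E = row C − 1·row D = (1, 2, −3)   [check: 2·38 − 3·25 = 1]
  12 = 12·1 + 0   → remainder 0, stop. gcd = 1 (last nonzero row E).
The gcd is 1, so 25 is invertible mod 38. The last nonzero row gives 2·38 − 3·25 = 1, so t = −3. So 25^(−1) ≡ −3 ≡ 35 (mod 38). Verify: 25 · 35 = 875 ≡ 1 (mod 38). ✓

Final answer: 25^(−1) ≡ 35 (mod 38)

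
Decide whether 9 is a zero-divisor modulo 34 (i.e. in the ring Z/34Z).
NO

gcd(9, 34) = 1, so 9 is a unit in Z/34Z (it has a multiplicative inverse). A unit cannot be a zero-divisor: if 9·b ≡ 0 then multiplying both sides by 9^(−1) gives b ≡ 0. So 9 is not a zero-divisor.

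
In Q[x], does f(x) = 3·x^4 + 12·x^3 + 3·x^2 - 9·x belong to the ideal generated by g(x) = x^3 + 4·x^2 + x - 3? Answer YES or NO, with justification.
In Q[x] the ideal (g) consists of all multiples of g, so f ∈ (g) iff g | f, i.e. iff the remainder of f on division by g is 0. Divide f by g (g is monic, so eliminate the leading term of the running remainder at each step):
  leading term 3·x^4: subtract (3·x)·g(x) = 3·x^4 + 12·x^3 + 3·x^2 - 9·x, leaving 0
The remainder is 0, so f(x) = g(x) · h(x) with h(x) = 3·x. Hence g | f, i.e. f ∈ (g).

Final answer: YES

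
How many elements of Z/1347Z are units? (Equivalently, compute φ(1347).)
Z/1347Z has φ(1347) = 896 units

An element a ∈ Z/1347Z is a unit iff gcd(a, 1347) = 1, so the number of units is φ(1347). φ is multiplicative, with φ(p^e) = p^e − p^(e−1). Factorise 1347 = 3 · 449. Then
  φ(1347) = (3 − 1) · (449 − 1) = 2 · 448 = 896.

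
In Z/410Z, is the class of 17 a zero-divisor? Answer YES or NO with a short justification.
gcd(17, 410) = 1, so 17 is a unit in Z/410Z (it has a multiplicative inverse). A unit cannot be a zero-divisor: if 17·b ≡ 0 then multiplying both sides by 17^(−1) gives b ≡ 0. So 17 is not a zero-divisor.

Final answer: NO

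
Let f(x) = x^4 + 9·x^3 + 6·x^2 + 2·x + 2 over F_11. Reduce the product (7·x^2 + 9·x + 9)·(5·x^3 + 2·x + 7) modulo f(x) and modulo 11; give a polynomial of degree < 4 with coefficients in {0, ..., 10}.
a · b ≡ 2·x^3 + x + 9 (mod f(x))

Multiply as integer polynomials: a · b = 35·x^5 + 45·x^4 + 59·x^3 + 67·x^2 + 81·x + 63. Reducing coefficients mod 11: a · b ≡ 2·x^5 + x^4 + 4·x^3 + x^2 + 4·x + 8. Now divide by f(x) = x^4 + 9·x^3 + 6·x^2 + 2·x + 2 in F_11[x], eliminating the leading term at each step:
  leading term 2·x^5: subtract (2·x)·f(x) = 2·x^5 + 7·x^4 + x^3 + 4·x^2 + 4·x, leaving 5·x^4 + 3·x^3 + 8·x^2 + 8 (coefficients mod 11)
  leading term 5·x^4: subtract (5)·f(x) = 5·x^4 + x^3 + 8·x^2 + 10·x + 10, leaving 2·x^3 + x + 9 (coefficients mod 11)
The degree is now < 4, so this is the remainder. Hence a · b ≡ 2·x^3 + x + 9 in F_11[x]/(f).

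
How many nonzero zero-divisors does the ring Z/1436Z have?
Z/1436Z has 719 nonzero zero-divisors

In Z/1436Z each nonzero element is either a unit (gcd with 1436 is 1) or a zero-divisor (gcd > 1). The number of units is φ(1436): factorise 1436 = 2^2 · 359, so φ(1436) = (2^2 − 2^1) · (359 − 1) = 2 · 358 = 716. The nonzero elements number 1436 − 1 = 1435. Hence the nonzero zero-divisors number 1435 − 716 = 719.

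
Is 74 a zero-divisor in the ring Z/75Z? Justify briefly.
NO

gcd(74, 75) = 1, so 74 is a unit in Z/75Z (it has a multiplicative inverse). A unit cannot be a zero-divisor: if 74·b ≡ 0 then multiplying both sides by 74^(−1) gives b ≡ 0. So 74 is not a zero-divisor.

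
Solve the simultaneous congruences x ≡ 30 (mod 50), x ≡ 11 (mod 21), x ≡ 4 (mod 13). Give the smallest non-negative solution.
x ≡ 12380 (mod 13650); the representative in [0, 13650) is 12380

The moduli 50, 21, 13 are pairwise coprime, so by the CRT there is a unique solution mod 50·21·13 = 13650.
Solve by successive substitution. Start with x ≡ 30 (mod 50).
  Combine with x ≡ 11 (mod 21): write x = 30 + 50·t and require 30 + 50·t ≡ 11 (mod 21), i.e. 50·t ≡ 11 − 30 ≡ 2 (mod 21). Since 50^(−1) ≡ 8 (mod 21) (50 ≡ 8 (mod 21)), t ≡ 8·2 ≡ 16 (mod 21). So x ≡ 30 + 50·16 = 830 (mod 1050).
  Combine with x ≡ 4 (mod 13): write x = 830 + 1050·t and require 830 + 1050·t ≡ 4 (mod 13), i.e. 1050·t ≡ 4 − 830 ≡ 6 (mod 13). Since 1050^(−1) ≡ 4 (mod 13) (1050 ≡ 10 (mod 13)), t ≡ 4·6 ≡ 11 (mod 13). So x ≡ 830 + 1050·11 = 12380 (mod 13650).
Unique solution in [0, 13650): x = 12380.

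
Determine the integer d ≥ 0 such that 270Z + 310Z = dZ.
In the PID Z, (a, b) is generated by gcd(a, b). Compute gcd(310, 270) with the extended Euclidean algorithm, tracking rows (r, s, t) with s·310 + t·270 = r:
  row A: (310, 1, 0)   [1·310 + 0·270 = 310]
  row B: (270, 0, 1)   [0·310 + 1·270 = 270]
  310 = 1·270 + 40   → row C = row A − 1·row B = (40, 1, −1)   [check: 1·310 − 1·270 = 40]
  270 = 6·40 + 30   → row D = row B − 6·row C = (30, −6, 7)   [check: −6·310 + 7·270 = 30]
  40 = 1·30 + 10   → row E = row C − 1·row D = (10, 7, −8)   [check: 7·310 − 8·270 = 10]
  30 = 3·10 + 0   → remainder 0, stop. gcd = 10 (last nonzero row E).
So gcd(270, 310) = 10, with Bézout identity 7·310 − 8·270 = 10. Containment (⊇): the Bézout identity exhibits 10 as an element of (270, 310), giving (10) ⊆ (270, 310). Containment (⊆): since 10 | 270 and 10 | 310 (270 = 10·27, 310 = 10·31), every Z-linear combination of 270 and 310 is divisible by 10, so (270, 310) ⊆ (10). Therefore (270, 310) = (10), d = 10.

Final answer: (270, 310) = (10); d = 10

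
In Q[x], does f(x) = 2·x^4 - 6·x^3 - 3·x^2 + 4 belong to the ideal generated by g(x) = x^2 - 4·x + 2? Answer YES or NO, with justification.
NO

In Q[x] the ideal (g) consists of all multiples of g, so f ∈ (g) iff g | f, i.e. iff the remainder of f on division by g is 0. Divide f by g (g is monic, so eliminate the leading term of the running remainder at each step):
  leading term 2·x^4: subtract (2·x^2)·g(x) = 2·x^4 - 8·x^3 + 4·x^2, leaving 2·x^3 - 7·x^2 + 4
  leading term 2·x^3: subtract (2·x)·g(x) = 2·x^3 - 8·x^2 + 4·x, leaving x^2 - 4·x + 4
  leading term x^2: subtract (1)·g(x) = x^2 - 4·x + 2, leaving 2
The remainder r(x) = 2 ≠ 0 (and deg r < deg g), so g ∤ f, i.e. f ∉ (g).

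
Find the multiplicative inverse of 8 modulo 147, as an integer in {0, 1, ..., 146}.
Apply the extended Euclidean algorithm to (147, 8), tracking rows (r, s, t) with s·147 + t·8 = r. Each division r_prev = q·r_cur + r_new produces the new row as (previous row) − q·(current row):
  row A: (147, 1, 0)   [1·147 + 0·8 = 147]
  row B: (8, 0, 1)   [0·147 + 1·8 = 8]
  147 = 18·8 + 3   → row C = row A − 18·row B = (3, 1, −18)   [check: 1·147 − 18·8 = 3]
  8 = 2·3 + 2   → row D = row B − 2·row C = (2, −2, 37)   [check: −2·147 + 37·8 = 2]
  3 = 1·2 + 1   → row E = row C − 1·row D = (1, 3, −55)   [check: 3·147 − 55·8 = 1]
  2 = 2·1 + 0   → remainder 0, stop. gcd = 1 (last nonzero row E).
The gcd is 1, so 8 is invertible mod 147. The last nonzero row gives 3·147 − 55·8 = 1, so t = −55. So 8^(−1) ≡ −55 ≡ 92 (mod 147). Verify: 8 · 92 = 736 ≡ 1 (mod 147). ✓

Final answer: 8^(−1) ≡ 92 (mod 147)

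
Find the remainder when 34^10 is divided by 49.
Use repeated squaring. Binary(10) = 1010. Walk through the bits of the exponent 10 left-to-right: at each bit after the leading one, square the running value, then multiply by 34 if the bit is 1 (always reducing mod 49):
  bit 1 = 1 (leading): start with 34.
  bit 2 = 0: square 34^2 = 1156 ≡ 29 (mod 49).
  bit 3 = 1: square 29^2 = 841 ≡ 8; bit is 1, so multiply 8·34 = 272 ≡ 27 (mod 49).
  bit 4 = 0: square 27^2 = 729 ≡ 43 (mod 49).
Final value: 34^10 ≡ 43 (mod 49).

Final answer: 43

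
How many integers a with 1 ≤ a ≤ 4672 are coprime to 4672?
2304

The number of a ∈ {1, ..., 4672} with gcd(a, 4672) = 1 is by definition Euler's totient φ(4672). φ is multiplicative, with φ(p^e) = p^e − p^(e−1). Factorise 4672 = 2^6 · 73. Then
  φ(4672) = (2^6 − 2^5) · (73 − 1) = 32 · 72 = 2304.
So there are 2304 such integers.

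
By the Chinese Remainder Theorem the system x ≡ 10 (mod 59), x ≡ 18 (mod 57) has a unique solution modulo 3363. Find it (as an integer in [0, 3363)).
The moduli 59, 57 are pairwise coprime, so by the CRT there is a unique solution mod 59·57 = 3363.
Solve by successive substitution. Start with x ≡ 10 (mod 59).
  Combine with x ≡ 18 (mod 57): write x = 10 + 59·t and require 10 + 59·t ≡ 18 (mod 57), i.e. 59·t ≡ 18 − 10 ≡ 8 (mod 57). Since 59^(−1) ≡ 29 (mod 57) (59 ≡ 2 (mod 57)), t ≡ 29·8 ≡ 4 (mod 57). So x ≡ 10 + 59·4 = 246 (mod 3363).
Unique solution in [0, 3363): x = 246.

Final answer: x ≡ 246 (mod 3363); the representative in [0, 3363) is 246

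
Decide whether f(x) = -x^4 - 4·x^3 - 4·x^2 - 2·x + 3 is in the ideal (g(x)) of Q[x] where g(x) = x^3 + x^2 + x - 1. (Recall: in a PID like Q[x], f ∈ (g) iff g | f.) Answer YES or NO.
YES

In Q[x] the ideal (g) consists of all multiples of g, so f ∈ (g) iff g | f, i.e. iff the remainder of f on division by g is 0. Divide f by g (g is monic, so eliminate the leading term of the running remainder at each step):
  leading term -x^4: subtract (-x)·g(x) = -x^4 - x^3 - x^2 + x, leaving -3·x^3 - 3·x^2 - 3·x + 3
  leading term -3·x^3: subtract (-3)·g(x) = -3·x^3 - 3·x^2 - 3·x + 3, leaving 0
The remainder is 0, so f(x) = g(x) · h(x) with h(x) = -x - 3. Hence g | f, i.e. f ∈ (g).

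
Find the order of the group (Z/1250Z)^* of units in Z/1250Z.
|(Z/1250Z)^*| = 500

(Z/1250Z)^* consists of the classes a with gcd(a, 1250) = 1, so its order is φ(1250). φ is multiplicative, with φ(p^e) = p^e − p^(e−1). Factorise 1250 = 2 · 5^4. Then
  φ(1250) = (2 − 1) · (5^4 − 5^3) = 1 · 500 = 500.
Thus |(Z/1250Z)^*| = 500.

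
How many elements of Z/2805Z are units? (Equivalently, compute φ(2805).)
An element a ∈ Z/2805Z is a unit iff gcd(a, 2805) = 1, so the number of units is φ(2805). φ is multiplicative, with φ(p^e) = p^e − p^(e−1). Factorise 2805 = 3 · 5 · 11 · 17. Then
  φ(2805) = (3 − 1) · (5 − 1) · (11 − 1) · (17 − 1) = 2 · 4 · 10 · 16 = 1280.

Final answer: Z/2805Z has φ(2805) = 1280 units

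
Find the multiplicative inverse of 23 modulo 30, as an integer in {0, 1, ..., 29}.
Apply the extended Euclidean algorithm to (30, 23), tracking rows (r, s, t) with s·30 + t·23 = r. Each division r_prev = q·r_cur + r_new produces the new row as (previous row) − q·(current row):
  row A: (30, 1, 0)   [1·30 + 0·23 = 30]
  row B: (23, 0, 1)   [0·30 + 1·23 = 23]
  30 = 1·23 + 7   → row C = row A − 1·row B = (7, 1, −1)   [check: 1·30 − 1·23 = 7]
  23 = 3·7 + 2   → row D = row B − 3·row C = (2, −3, 4)   [check: −3·30 + 4·23 = 2]
  7 = 3·2 + 1   → row E = row C − 3·row D = (1, 10, −13)   [check: 10·30 − 13·23 = 1]
  2 = 2·1 + 0   → remainder 0, stop. gcd = 1 (last nonzero row E).
The gcd is 1, so 23 is invertible mod 30. The last nonzero row gives 10·30 − 13·23 = 1, so t = −13. So 23^(−1) ≡ −13 ≡ 17 (mod 30). Verify: 23 · 17 = 391 ≡ 1 (mod 30). ✓

Final answer: 23^(−1) ≡ 17 (mod 30)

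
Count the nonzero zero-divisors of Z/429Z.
Z/429Z has 188 nonzero zero-divisors

In Z/429Z each nonzero element is either a unit (gcd with 429 is 1) or a zero-divisor (gcd > 1). The number of units is φ(429): factorise 429 = 3 · 11 · 13, so φ(429) = (3 − 1) · (11 − 1) · (13 − 1) = 2 · 10 · 12 = 240. The nonzero elements number 429 − 1 = 428. Hence the nonzero zero-divisors number 428 − 240 = 188.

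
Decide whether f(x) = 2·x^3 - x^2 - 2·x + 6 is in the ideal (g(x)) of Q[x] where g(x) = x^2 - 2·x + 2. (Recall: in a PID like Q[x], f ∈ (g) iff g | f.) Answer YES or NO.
YES

In Q[x] the ideal (g) consists of all multiples of g, so f ∈ (g) iff g | f, i.e. iff the remainder of f on division by g is 0. Divide f by g (g is monic, so eliminate the leading term of the running remainder at each step):
  leading term 2·x^3: subtract (2·x)·g(x) = 2·x^3 - 4·x^2 + 4·x, leaving 3·x^2 - 6·x + 6
  leading term 3·x^2: subtract (3)·g(x) = 3·x^2 - 6·x + 6, leaving 0
The remainder is 0, so f(x) = g(x) · h(x) with h(x) = 2·x + 3. Hence g | f, i.e. f ∈ (g).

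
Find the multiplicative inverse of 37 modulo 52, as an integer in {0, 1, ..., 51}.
Apply the extended Euclidean algorithm to (52, 37), tracking rows (r, s, t) with s·52 + t·37 = r. Each division r_prev = q·r_cur + r_new produces the new row as (previous row) − q·(current row):
  row A: (52, 1, 0)   [1·52 + 0·37 = 52]
  row B: (37, 0, 1)   [0·52 + 1·37 = 37]
  52 = 1·37 + 15   → row C = row A − 1·row B = (15, 1, −1)   [check: 1·52 − 1·37 = 15]
  37 = 2·15 + 7   → row D = row B − 2·row C = (7, −2, 3)   [check: −2·52 + 3·37 = 7]
  15 = 2·7 + 1   → row E = row C − 2·row D = (1, 5, −7)   [check: 5·52 − 7·37 = 1]
  7 = 7·1 + 0   → remainder 0, stop. gcd = 1 (last nonzero row E).
The gcd is 1, so 37 is invertible mod 52. The last nonzero row gives 5·52 − 7·37 = 1, so t = −7. So 37^(−1) ≡ −7 ≡ 45 (mod 52). Verify: 37 · 45 = 1665 ≡ 1 (mod 52). ✓

Final answer: 37^(−1) ≡ 45 (mod 52)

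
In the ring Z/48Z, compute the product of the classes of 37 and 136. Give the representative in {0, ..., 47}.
Reduce the factors first: 136 ≡ 40 (mod 48), so 37 · 136 ≡ 37 · 40 (mod 48). 37 · 40 = 1480. Dividing by 48: 1480 = 30·48 + 40. So (37 · 136) mod 48 = 40.

Final answer: 40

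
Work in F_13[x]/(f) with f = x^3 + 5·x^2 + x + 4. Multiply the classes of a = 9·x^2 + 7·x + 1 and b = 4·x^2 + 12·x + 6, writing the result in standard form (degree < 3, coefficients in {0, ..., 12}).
Multiply as integer polynomials: a · b = 36·x^4 + 136·x^3 + 142·x^2 + 54·x + 6. Reducing coefficients mod 13: a · b ≡ 10·x^4 + 6·x^3 + 12·x^2 + 2·x + 6. Now divide by f(x) = x^3 + 5·x^2 + x + 4 in F_13[x], eliminating the leading term at each step:
  leading term 10·x^4: subtract (10·x)·f(x) = 10·x^4 + 11·x^3 + 10·x^2 + x, leaving 8·x^3 + 2·x^2 + x + 6 (coefficients mod 13)
  leading term 8·x^3: subtract (8)·f(x) = 8·x^3 + x^2 + 8·x + 6, leaving x^2 + 6·x (coefficients mod 13)
The degree is now < 3, so this is the remainder. Hence a · b ≡ x^2 + 6·x in F_13[x]/(f).

Final answer: a · b ≡ x^2 + 6·x (mod f(x))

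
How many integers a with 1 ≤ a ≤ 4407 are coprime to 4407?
The number of a ∈ {1, ..., 4407} with gcd(a, 4407) = 1 is by definition Euler's totient φ(4407). φ is multiplicative, with φ(p^e) = p^e − p^(e−1). Factorise 4407 = 3 · 13 · 113. Then
  φ(4407) = (3 − 1) · (13 − 1) · (113 − 1) = 2 · 12 · 112 = 2688.
So there are 2688 such integers.

Final answer: 2688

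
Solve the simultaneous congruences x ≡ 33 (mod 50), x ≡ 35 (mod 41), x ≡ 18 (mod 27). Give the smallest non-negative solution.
x ≡ 5283 (mod 55350); the representative in [0, 55350) is 5283

The moduli 50, 41, 27 are pairwise coprime, so by the CRT there is a unique solution mod 50·41·27 = 55350.
Solve by successive substitution. Start with x ≡ 33 (mod 50).
  Combine with x ≡ 35 (mod 41): write x = 33 + 50·t and require 33 + 50·t ≡ 35 (mod 41), i.e. 50·t ≡ 35 − 33 ≡ 2 (mod 41). Since 50^(−1) ≡ 32 (mod 41) (50 ≡ 9 (mod 41)), t ≡ 32·2 ≡ 23 (mod 41). So x ≡ 33 + 50·23 = 1183 (mod 2050).
  Combine with x ≡ 18 (mod 27): write x = 1183 + 2050·t and require 1183 + 2050·t ≡ 18 (mod 27), i.e. 2050·t ≡ 18 − 1183 ≡ 23 (mod 27). Since 2050^(−1) ≡ 13 (mod 27) (2050 ≡ 25 (mod 27)), t ≡ 13·23 ≡ 2 (mod 27). So x ≡ 1183 + 2050·2 = 5283 (mod 55350).
Unique solution in [0, 55350): x = 5283.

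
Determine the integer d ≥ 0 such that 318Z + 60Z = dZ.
(318, 60) = (6); d = 6

In the PID Z, (a, b) is generated by gcd(a, b). Compute gcd(318, 60) with the extended Euclidean algorithm, tracking rows (r, s, t) with s·318 + t·60 = r:
  row A: (318, 1, 0)   [1·318 + 0·60 = 318]
  row B: (60, 0, 1)   [0·318 + 1·60 = 60]
  318 = 5·60 + 18   → row C = row A − 5·row B = (18, 1, −5)   [check: 1·318 − 5·60 = 18]
  60 = 3·18 + 6   → row D = row B − 3·row C = (6, −3, 16)   [check: −3·318 + 16·60 = 6]
  18 = 3·6 + 0   → remainder 0, stop. gcd = 6 (last nonzero row D).
So gcd(318, 60) = 6, with Bézout identity −3·318 + 16·60 = 6. Containment (⊇): the Bézout identity exhibits 6 as an element of (318, 60), giving (6) ⊆ (318, 60). Containment (⊆): since 6 | 318 and 6 | 60 (318 = 6·53, 60 = 6·10), every Z-linear combination of 318 and 60 is divisible by 6, so (318, 60) ⊆ (6). Therefore (318, 60) = (6), d = 6.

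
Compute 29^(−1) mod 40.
29^(−1) ≡ 29 (mod 40)

Apply the extended Euclidean algorithm to (40, 29), tracking rows (r, s, t) with s·40 + t·29 = r. Each division r_prev = q·r_cur + r_new produces the new row as (previous row) − q·(current row):
  row A: (40, 1, 0)   [1·40 + 0·29 = 40]
  row B: (29, 0, 1)   [0·40 + 1·29 = 29]
  40 = 1·29 + 11   → row C = row A − 1·row B = (11, 1, −1)   [check: 1·40 − 1·29 = 11]
  29 = 2·11 + 7   → row D = row B − 2·row C = (7, −2, 3)   [check: −2·40 + 3·29 = 7]
  11 = 1·7 + 4   → row E = row C − 1·row D = (4, 3, −4)   [check: 3·40 − 4·29 = 4]
  7 = 1·4 + 3   → row F = row D − 1·row E = (3, −5, 7)   [check: −5·40 + 7·29 = 3]
  4 = 1·3 + 1   → row G = row E − 1·row F = (1, 8, −11)   [check: 8·40 − 11·29 = 1]
  3 = 3·1 + 0   → remainder 0, stop. gcd = 1 (last nonzero row G).
The gcd is 1, so 29 is invertible mod 40. The last nonzero row gives 8·40 − 11·29 = 1, so t = −11. So 29^(−1) ≡ −11 ≡ 29 (mod 40). Verify: 29 · 29 = 841 ≡ 1 (mod 40). ✓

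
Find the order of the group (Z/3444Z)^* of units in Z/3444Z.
|(Z/3444Z)^*| = 960

(Z/3444Z)^* consists of the classes a with gcd(a, 3444) = 1, so its order is φ(3444). φ is multiplicative, with φ(p^e) = p^e − p^(e−1). Factorise 3444 = 2^2 · 3 · 7 · 41. Then
  φ(3444) = (2^2 − 2^1) · (3 − 1) · (7 − 1) · (41 − 1) = 2 · 2 · 6 · 40 = 960.
Thus |(Z/3444Z)^*| = 960.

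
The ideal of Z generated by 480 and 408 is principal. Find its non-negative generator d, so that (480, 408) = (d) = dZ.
In the PID Z, (a, b) is generated by gcd(a, b). Compute gcd(480, 408) with the extended Euclidean algorithm, tracking rows (r, s, t) with s·480 + t·408 = r:
  row A: (480, 1, 0)   [1·480 + 0·408 = 480]
  row B: (408, 0, 1)   [0·480 + 1·408 = 408]
  480 = 1·408 + 72   → row C = row A − 1·row B = (72, 1, −1)   [check: 1·480 − 1·408 = 72]
  408 = 5·72 + 48   → row D = row B − 5·row C = (48, −5, 6)   [check: −5·480 + 6·408 = 48]
  72 = 1·48 + 24   → row E = row C − 1·row D = (24, 6, −7)   [check: 6·480 − 7·408 = 24]
  48 = 2·24 + 0   → remainder 0, stop. gcd = 24 (last nonzero row E).
So gcd(480, 408) = 24, with Bézout identity 6·480 − 7·408 = 24. Containment (⊇): the Bézout identity exhibits 24 as an element of (480, 408), giving (24) ⊆ (480, 408). Containment (⊆): since 24 | 480 and 24 | 408 (480 = 24·20, 408 = 24·17), every Z-linear combination of 480 and 408 is divisible by 24, so (480, 408) ⊆ (24). Therefore (480, 408) = (24), d = 24.

Final answer: (480, 408) = (24); d = 24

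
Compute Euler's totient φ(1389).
φ(1389) = 924

φ is multiplicative, with φ(p^e) = p^e − p^(e−1). Factorise 1389 = 3 · 463. Then
  φ(1389) = (3 − 1) · (463 − 1) = 2 · 462 = 924.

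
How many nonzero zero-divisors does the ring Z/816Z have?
Z/816Z has 559 nonzero zero-divisors

In Z/816Z each nonzero element is either a unit (gcd with 816 is 1) or a zero-divisor (gcd > 1). The number of units is φ(816): factorise 816 = 2^4 · 3 · 17, so φ(816) = (2^4 − 2^3) · (3 − 1) · (17 − 1) = 8 · 2 · 16 = 256. The nonzero elements number 816 − 1 = 815. Hence the nonzero zero-divisors number 815 − 256 = 559.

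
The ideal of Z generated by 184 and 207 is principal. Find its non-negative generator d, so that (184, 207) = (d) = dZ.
In the PID Z, (a, b) is generated by gcd(a, b). Compute gcd(207, 184) with the extended Euclidean algorithm, tracking rows (r, s, t) with s·207 + t·184 = r:
  row A: (207, 1, 0)   [1·207 + 0·184 = 207]
  row B: (184, 0, 1)   [0·207 + 1·184 = 184]
  207 = 1·184 + 23   → row C = row A − 1·row B = (23, 1, −1)   [check: 1·207 − 1·184 = 23]
  184 = 8·23 + 0   → remainder 0, stop. gcd = 23 (last nonzero row C).
So gcd(184, 207) = 23, with Bézout identity 1·207 − 1·184 = 23. Containment (⊇): the Bézout identity exhibits 23 as an element of (184, 207), giving (23) ⊆ (184, 207). Containment (⊆): since 23 | 184 and 23 | 207 (184 = 23·8, 207 = 23·9), every Z-linear combination of 184 and 207 is divisible by 23, so (184, 207) ⊆ (23). Therefore (184, 207) = (23), d = 23.

Final answer: (184, 207) = (23); d = 23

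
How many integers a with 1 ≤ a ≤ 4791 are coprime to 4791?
3192

The number of a ∈ {1, ..., 4791} with gcd(a, 4791) = 1 is by definition Euler's totient φ(4791). φ is multiplicative, with φ(p^e) = p^e − p^(e−1). Factorise 4791 = 3 · 1597. Then
  φ(4791) = (3 − 1) · (1597 − 1) = 2 · 1596 = 3192.
So there are 3192 such integers.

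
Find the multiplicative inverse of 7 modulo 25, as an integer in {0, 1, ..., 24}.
7^(−1) ≡ 18 (mod 25)

Apply the extended Euclidean algorithm to (25, 7), tracking rows (r, s, t) with s·25 + t·7 = r. Each division r_prev = q·r_cur + r_new produces the new row as (previous row) − q·(current row):
  row A: (25, 1, 0)   [1·25 + 0·7 = 25]
  row B: (7, 0, 1)   [0·25 + 1·7 = 7]
  25 = 3·7 + 4   → row C = row A − 3·row B = (4, 1, −3)   [check: 1·25 − 3·7 = 4]
  7 = 1·4 + 3   → row D = row B − 1·row C = (3, −1, 4)   [check: −1·25 + 4·7 = 3]
  4 = 1·3 + 1   → row E = row C − 1·row D = (1, 2, −7)   [check: 2·25 − 7·7 = 1]
  3 = 3·1 + 0   → remainder 0, stop. gcd = 1 (last nonzero row E).
The gcd is 1, so 7 is invertible mod 25. The last nonzero row gives 2·25 − 7·7 = 1, so t = −7. So 7^(−1) ≡ −7 ≡ 18 (mod 25). Verify: 7 · 18 = 126 ≡ 1 (mod 25). ✓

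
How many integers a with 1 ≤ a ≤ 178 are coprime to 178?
88

The number of a ∈ {1, ..., 178} with gcd(a, 178) = 1 is by definition Euler's totient φ(178). φ is multiplicative, with φ(p^e) = p^e − p^(e−1). Factorise 178 = 2 · 89. Then
  φ(178) = (2 − 1) · (89 − 1) = 1 · 88 = 88.
So there are 88 such integers.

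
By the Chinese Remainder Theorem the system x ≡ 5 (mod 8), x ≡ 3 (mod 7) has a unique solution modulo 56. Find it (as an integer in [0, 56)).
x ≡ 45 (mod 56); the representative in [0, 56) is 45

The moduli 8, 7 are pairwise coprime, so by the CRT there is a unique solution mod 8·7 = 56.
Solve by successive substitution. Start with x ≡ 5 (mod 8).
  Combine with x ≡ 3 (mod 7): write x = 5 + 8·t and require 5 + 8·t ≡ 3 (mod 7), i.e. 8·t ≡ 3 − 5 ≡ 5 (mod 7). Since 8^(−1) ≡ 1 (mod 7) (8 ≡ 1 (mod 7)), t ≡ 1·5 ≡ 5 (mod 7). So x ≡ 5 + 8·5 = 45 (mod 56).
Unique solution in [0, 56): x = 45.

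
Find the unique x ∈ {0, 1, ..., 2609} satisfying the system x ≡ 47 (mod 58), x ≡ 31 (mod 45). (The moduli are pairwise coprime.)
x ≡ 1381 (mod 2610); the representative in [0, 2610) is 1381

The moduli 58, 45 are pairwise coprime, so by the CRT there is a unique solution mod 58·45 = 2610.
Solve by successive substitution. Start with x ≡ 47 (mod 58).
  Combine with x ≡ 31 (mod 45): write x = 47 + 58·t and require 47 + 58·t ≡ 31 (mod 45), i.e. 58·t ≡ 31 − 47 ≡ 29 (mod 45). Since 58^(−1) ≡ 7 (mod 45) (58 ≡ 13 (mod 45)), t ≡ 7·29 ≡ 23 (mod 45). So x ≡ 47 + 58·23 = 1381 (mod 2610).
Unique solution in [0, 2610): x = 1381.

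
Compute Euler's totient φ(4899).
φ is multiplicative, with φ(p^e) = p^e − p^(e−1). Factorise 4899 = 3 · 23 · 71. Then
  φ(4899) = (3 − 1) · (23 − 1) · (71 − 1) = 2 · 22 · 70 = 3080.

Final answer: φ(4899) = 3080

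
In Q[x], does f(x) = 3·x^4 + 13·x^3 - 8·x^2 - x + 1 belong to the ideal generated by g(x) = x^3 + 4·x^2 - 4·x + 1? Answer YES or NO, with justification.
In Q[x] the ideal (g) consists of all multiples of g, so f ∈ (g) iff g | f, i.e. iff the remainder of f on division by g is 0. Divide f by g (g is monic, so eliminate the leading term of the running remainder at each step):
  leading term 3·x^4: subtract (3·x)·g(x) = 3·x^4 + 12·x^3 - 12·x^2 + 3·x, leaving x^3 + 4·x^2 - 4·x + 1
  leading term x^3: subtract (1)·g(x) = x^3 + 4·x^2 - 4·x + 1, leaving 0
The remainder is 0, so f(x) = g(x) · h(x) with h(x) = 3·x + 1. Hence g | f, i.e. f ∈ (g).

Final answer: YES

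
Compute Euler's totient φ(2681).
φ is multiplicative, with φ(p^e) = p^e − p^(e−1). Factorise 2681 = 7 · 383. Then
  φ(2681) = (7 − 1) · (383 − 1) = 6 · 382 = 2292.

Final answer: φ(2681) = 2292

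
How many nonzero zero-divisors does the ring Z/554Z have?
In Z/554Z each nonzero element is either a unit (gcd with 554 is 1) or a zero-divisor (gcd > 1). The number of units is φ(554): factorise 554 = 2 · 277, so φ(554) = (2 − 1) · (277 − 1) = 1 · 276 = 276. The nonzero elements number 554 − 1 = 553. Hence the nonzero zero-divisors number 553 − 276 = 277.

Final answer: Z/554Z has 277 nonzero zero-divisors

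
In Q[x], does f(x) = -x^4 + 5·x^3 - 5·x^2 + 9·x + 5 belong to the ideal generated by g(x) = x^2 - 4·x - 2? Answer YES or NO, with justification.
In Q[x] the ideal (g) consists of all multiples of g, so f ∈ (g) iff g | f, i.e. iff the remainder of f on division by g is 0. Divide f by g (g is monic, so eliminate the leading term of the running remainder at each step):
  leading term -x^4: subtract (-x^2)·g(x) = -x^4 + 4·x^3 + 2·x^2, leaving x^3 - 7·x^2 + 9·x + 5
  leading term x^3: subtract (x)·g(x) = x^3 - 4·x^2 - 2·x, leaving -3·x^2 + 11·x + 5
  leading term -3·x^2: subtract (-3)·g(x) = -3·x^2 + 12·x + 6, leaving -x - 1
The remainder r(x) = -x - 1 ≠ 0 (and deg r < deg g), so g ∤ f, i.e. f ∉ (g).

Final answer: NO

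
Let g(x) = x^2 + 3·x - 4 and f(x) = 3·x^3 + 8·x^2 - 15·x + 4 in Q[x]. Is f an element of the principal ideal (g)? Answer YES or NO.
YES

In Q[x] the ideal (g) consists of all multiples of g, so f ∈ (g) iff g | f, i.e. iff the remainder of f on division by g is 0. Divide f by g (g is monic, so eliminate the leading term of the running remainder at each step):
  leading term 3·x^3: subtract (3·x)·g(x) = 3·x^3 + 9·x^2 - 12·x, leaving -x^2 - 3·x + 4
  leading term -x^2: subtract (-1)·g(x) = -x^2 - 3·x + 4, leaving 0
The remainder is 0, so f(x) = g(x) · h(x) with h(x) = 3·x - 1. Hence g | f, i.e. f ∈ (g).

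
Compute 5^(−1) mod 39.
5^(−1) ≡ 8 (mod 39)

Apply the extended Euclidean algorithm to (39, 5), tracking rows (r, s, t) with s·39 + t·5 = r. Each division r_prev = q·r_cur + r_new produces the new row as (previous row) − q·(current row):
  row A: (39, 1, 0)   [1·39 + 0·5 = 39]
  row B: (5, 0, 1)   [0·39 + 1·5 = 5]
  39 = 7·5 + 4   → row C = row A − 7·row B = (4, 1, −7)   [check: 1·39 − 7·5 = 4]
  5 = 1·4 + 1   → row D = row B − 1·row C = (1, −1, 8)   [check: −1·39 + 8·5 = 1]
  4 = 4·1 + 0   → remainder 0, stop. gcd = 1 (last nonzero row D).
The gcd is 1, so 5 is invertible mod 39. The last nonzero row gives −1·39 + 8·5 = 1, so t = 8. So 5^(−1) ≡ 8 (mod 39). Verify: 5 · 8 = 40 ≡ 1 (mod 39). ✓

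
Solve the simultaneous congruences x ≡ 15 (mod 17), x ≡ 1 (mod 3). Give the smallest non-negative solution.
The moduli 17, 3 are pairwise coprime, so by the CRT there is a unique solution mod 17·3 = 51.
Solve by successive substitution. Start with x ≡ 15 (mod 17).
  Combine with x ≡ 1 (mod 3): write x = 15 + 17·t and require 15 + 17·t ≡ 1 (mod 3), i.e. 17·t ≡ 1 − 15 ≡ 1 (mod 3). Since 17^(−1) ≡ 2 (mod 3) (17 ≡ 2 (mod 3)), t ≡ 2·1 ≡ 2 (mod 3). So x ≡ 15 + 17·2 = 49 (mod 51).
Unique solution in [0, 51): x = 49.

Final answer: x ≡ 49 (mod 51); the representative in [0, 51) is 49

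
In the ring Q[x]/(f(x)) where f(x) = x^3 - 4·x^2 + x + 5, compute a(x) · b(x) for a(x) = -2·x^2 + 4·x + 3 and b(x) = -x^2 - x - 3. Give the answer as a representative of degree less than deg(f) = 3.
First multiply in Q[x] without reducing: a · b = 2·x^4 - 2·x^3 - x^2 - 15·x - 9. Now divide by f(x) = x^3 - 4·x^2 + x + 5, eliminating the leading term at each step:
  leading term 2·x^4: subtract (2·x)·f(x) = 2·x^4 - 8·x^3 + 2·x^2 + 10·x, leaving 6·x^3 - 3·x^2 - 25·x - 9
  leading term 6·x^3: subtract (6)·f(x) = 6·x^3 - 24·x^2 + 6·x + 30, leaving 21·x^2 - 31·x - 39
The degree is now < 3, so this is the remainder. Hence a · b ≡ 21·x^2 - 31·x - 39 in Q[x]/(f).

Final answer: a · b ≡ 21·x^2 - 31·x - 39 (mod f(x))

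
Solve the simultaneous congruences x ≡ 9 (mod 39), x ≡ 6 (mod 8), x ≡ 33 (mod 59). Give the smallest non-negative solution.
x ≡ 17910 (mod 18408); the representative in [0, 18408) is 17910

The moduli 39, 8, 59 are pairwise coprime, so by the CRT there is a unique solution mod 39·8·59 = 18408.
Solve by successive substitution. Start with x ≡ 9 (mod 39).
  Combine with x ≡ 6 (mod 8): write x = 9 + 39·t and require 9 + 39·t ≡ 6 (mod 8), i.e. 39·t ≡ 6 − 9 ≡ 5 (mod 8). Since 39^(−1) ≡ 7 (mod 8) (39 ≡ 7 (mod 8)), t ≡ 7·5 ≡ 3 (mod 8). So x ≡ 9 + 39·3 = 126 (mod 312).
  Combine with x ≡ 33 (mod 59): write x = 126 + 312·t and require 126 + 312·t ≡ 33 (mod 59), i.e. 312·t ≡ 33 − 126 ≡ 25 (mod 59). Since 312^(−1) ≡ 7 (mod 59) (312 ≡ 17 (mod 59)), t ≡ 7·25 ≡ 57 (mod 59). So x ≡ 126 + 312·57 = 17910 (mod 18408).
Unique solution in [0, 18408): x = 17910.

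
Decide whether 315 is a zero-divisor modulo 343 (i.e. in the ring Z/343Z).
YES

gcd(315, 343) = 7 > 1, so 315 is not a unit in Z/343Z. In Z/nZ every nonzero non-unit is a zero-divisor: explicitly, take b = 343/gcd = 49 ≠ 0 (mod 343); then 315·49 = 15435 = 45·343, i.e. 315·49 ≡ 0 (mod 343). So 315 is a zero-divisor.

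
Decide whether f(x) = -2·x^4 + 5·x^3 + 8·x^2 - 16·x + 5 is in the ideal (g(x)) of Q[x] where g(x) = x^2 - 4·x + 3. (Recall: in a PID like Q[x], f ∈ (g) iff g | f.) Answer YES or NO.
NO

In Q[x] the ideal (g) consists of all multiples of g, so f ∈ (g) iff g | f, i.e. iff the remainder of f on division by g is 0. Divide f by g (g is monic, so eliminate the leading term of the running remainder at each step):
  leading term -2·x^4: subtract (-2·x^2)·g(x) = -2·x^4 + 8·x^3 - 6·x^2, leaving -3·x^3 + 14·x^2 - 16·x + 5
  leading term -3·x^3: subtract (-3·x)·g(x) = -3·x^3 + 12·x^2 - 9·x, leaving 2·x^2 - 7·x + 5
  leading term 2·x^2: subtract (2)·g(x) = 2·x^2 - 8·x + 6, leaving x - 1
The remainder r(x) = x - 1 ≠ 0 (and deg r < deg g), so g ∤ f, i.e. f ∉ (g).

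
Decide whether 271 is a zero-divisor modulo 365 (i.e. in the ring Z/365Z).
NO

gcd(271, 365) = 1, so 271 is a unit in Z/365Z (it has a multiplicative inverse). A unit cannot be a zero-divisor: if 271·b ≡ 0 then multiplying both sides by 271^(−1) gives b ≡ 0. So 271 is not a zero-divisor.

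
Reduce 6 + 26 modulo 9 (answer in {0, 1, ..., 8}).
5

Reduce the summands first: 26 ≡ 8 (mod 9), so 6 + 26 ≡ 6 + 8 (mod 9). 6 + 8 = 14; 14 = 1·9 + 5, so (6 + 26) mod 9 = 5.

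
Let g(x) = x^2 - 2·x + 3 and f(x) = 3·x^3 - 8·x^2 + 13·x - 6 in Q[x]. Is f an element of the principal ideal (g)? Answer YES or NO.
YES

In Q[x] the ideal (g) consists of all multiples of g, so f ∈ (g) iff g | f, i.e. iff the remainder of f on division by g is 0. Divide f by g (g is monic, so eliminate the leading term of the running remainder at each step):
  leading term 3·x^3: subtract (3·x)·g(x) = 3·x^3 - 6·x^2 + 9·x, leaving -2·x^2 + 4·x - 6
  leading term -2·x^2: subtract (-2)·g(x) = -2·x^2 + 4·x - 6, leaving 0
The remainder is 0, so f(x) = g(x) · h(x) with h(x) = 3·x - 2. Hence g | f, i.e. f ∈ (g).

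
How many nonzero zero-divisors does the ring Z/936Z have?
In Z/936Z each nonzero element is either a unit (gcd with 936 is 1) or a zero-divisor (gcd > 1). The number of units is φ(936): factorise 936 = 2^3 · 3^2 · 13, so φ(936) = (2^3 − 2^2) · (3^2 − 3^1) · (13 − 1) = 4 · 6 · 12 = 288. The nonzero elements number 936 − 1 = 935. Hence the nonzero zero-divisors number 935 − 288 = 647.

Final answer: Z/936Z has 647 nonzero zero-divisors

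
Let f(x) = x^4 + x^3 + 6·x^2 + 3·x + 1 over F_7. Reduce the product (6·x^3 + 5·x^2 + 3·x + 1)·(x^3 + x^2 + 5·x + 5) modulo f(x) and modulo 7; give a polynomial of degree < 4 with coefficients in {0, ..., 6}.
Multiply as integer polynomials: a · b = 6·x^6 + 11·x^5 + 38·x^4 + 59·x^3 + 41·x^2 + 20·x + 5. Reducing coefficients mod 7: a · b ≡ 6·x^6 + 4·x^5 + 3·x^4 + 3·x^3 + 6·x^2 + 6·x + 5. Now divide by f(x) = x^4 + x^3 + 6·x^2 + 3·x + 1 in F_7[x], eliminating the leading term at each step:
  leading term 6·x^6: subtract (6·x^2)·f(x) = 6·x^6 + 6·x^5 + x^4 + 4·x^3 + 6·x^2, leaving 5·x^5 + 2·x^4 + 6·x^3 + 6·x + 5 (coefficients mod 7)
  leading term 5·x^5: subtract (5·x)·f(x) = 5·x^5 + 5·x^4 + 2·x^3 + x^2 + 5·x, leaving 4·x^4 + 4·x^3 + 6·x^2 + x + 5 (coefficients mod 7)
  leading term 4·x^4: subtract (4)·f(x) = 4·x^4 + 4·x^3 + 3·x^2 + 5·x + 4, leaving 3·x^2 + 3·x + 1 (coefficients mod 7)
The degree is now < 4, so this is the remainder. Hence a · b ≡ 3·x^2 + 3·x + 1 in F_7[x]/(f).

Final answer: a · b ≡ 3·x^2 + 3·x + 1 (mod f(x))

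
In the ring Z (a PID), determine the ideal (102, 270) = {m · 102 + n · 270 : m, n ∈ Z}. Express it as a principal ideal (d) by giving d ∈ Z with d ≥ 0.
(102, 270) = (6); d = 6

In the PID Z, (a, b) is generated by gcd(a, b). Compute gcd(270, 102) with the extended Euclidean algorithm, tracking rows (r, s, t) with s·270 + t·102 = r:
  row A: (270, 1, 0)   [1·270 + 0·102 = 270]
  row B: (102, 0, 1)   [0·270 + 1·102 = 102]
  270 = 2·102 + 66   → row C = row A − 2·row B = (66, 1, −2)   [check: 1·270 − 2·102 = 66]
  102 = 1·66 + 36   → row D = row B − 1·row C = (36, −1, 3)   [check: −1·270 + 3·102 = 36]
  66 = 1·36 + 30   → row E = row C − 1·row D = (30, 2, −5)   [check: 2·270 − 5·102 = 30]
  36 = 1·30 + 6   → row F = row D − 1·row E = (6, −3, 8)   [check: −3·270 + 8·102 = 6]
  30 = 5·6 + 0   → remainder 0, stop. gcd = 6 (last nonzero row F).
So gcd(102, 270) = 6, with Bézout identity −3·270 + 8·102 = 6. Containment (⊇): the Bézout identity exhibits 6 as an element of (102, 270), giving (6) ⊆ (102, 270). Containment (⊆): since 6 | 102 and 6 | 270 (102 = 6·17, 270 = 6·45), every Z-linear combination of 102 and 270 is divisible by 6, so (102, 270) ⊆ (6). Therefore (102, 270) = (6), d = 6.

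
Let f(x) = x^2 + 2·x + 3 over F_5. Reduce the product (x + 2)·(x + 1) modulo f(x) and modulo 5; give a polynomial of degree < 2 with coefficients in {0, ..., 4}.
a · b ≡ x + 4 (mod f(x))

Multiply as integer polynomials: a · b = x^2 + 3·x + 2. Reducing coefficients mod 5: a · b ≡ x^2 + 3·x + 2. Now divide by f(x) = x^2 + 2·x + 3 in F_5[x], eliminating the leading term at each step:
  leading term x^2: subtract (1)·f(x) = x^2 + 2·x + 3, leaving x + 4 (coefficients mod 5)
The degree is now < 2, so this is the remainder. Hence a · b ≡ x + 4 in F_5[x]/(f).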